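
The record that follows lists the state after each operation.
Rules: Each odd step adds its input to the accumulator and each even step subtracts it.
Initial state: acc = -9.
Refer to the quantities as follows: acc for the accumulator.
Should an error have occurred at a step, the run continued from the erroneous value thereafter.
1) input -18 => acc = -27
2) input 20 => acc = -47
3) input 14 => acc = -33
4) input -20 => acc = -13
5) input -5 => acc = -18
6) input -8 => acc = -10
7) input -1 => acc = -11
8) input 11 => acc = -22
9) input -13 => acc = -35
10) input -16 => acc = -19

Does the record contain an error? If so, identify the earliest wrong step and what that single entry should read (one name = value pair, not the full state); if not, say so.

no error

Recomputing the run from the initial state:
step 1: acc = -27
step 2: acc = -47
step 3: acc = -33
step 4: acc = -13
step 5: acc = -18
step 6: acc = -10
step 7: acc = -11
step 8: acc = -22
step 9: acc = -35
step 10: acc = -19
This matches the record at every step.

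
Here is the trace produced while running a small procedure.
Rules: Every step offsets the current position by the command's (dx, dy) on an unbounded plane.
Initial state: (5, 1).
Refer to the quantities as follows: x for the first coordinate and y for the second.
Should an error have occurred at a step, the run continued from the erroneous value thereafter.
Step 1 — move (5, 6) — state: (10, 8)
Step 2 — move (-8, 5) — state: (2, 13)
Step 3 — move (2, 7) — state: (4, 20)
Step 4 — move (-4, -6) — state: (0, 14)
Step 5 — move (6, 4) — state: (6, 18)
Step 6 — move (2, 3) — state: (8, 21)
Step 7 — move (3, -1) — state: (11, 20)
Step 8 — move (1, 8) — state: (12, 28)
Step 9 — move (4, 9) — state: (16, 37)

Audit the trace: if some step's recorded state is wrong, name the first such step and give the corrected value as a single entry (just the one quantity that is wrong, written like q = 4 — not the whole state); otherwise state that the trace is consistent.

Recomputing the run from the initial state:
step 1: x = 10, y = 7
step 2: x = 2, y = 12
step 3: x = 4, y = 19
step 4: x = 0, y = 13
step 5: x = 6, y = 17
step 6: x = 8, y = 20
step 7: x = 11, y = 19
step 8: x = 12, y = 27
step 9: x = 16, y = 36
The first disagreement with the trace is at step 1, where the value should be y = 7.

step 1, y = 7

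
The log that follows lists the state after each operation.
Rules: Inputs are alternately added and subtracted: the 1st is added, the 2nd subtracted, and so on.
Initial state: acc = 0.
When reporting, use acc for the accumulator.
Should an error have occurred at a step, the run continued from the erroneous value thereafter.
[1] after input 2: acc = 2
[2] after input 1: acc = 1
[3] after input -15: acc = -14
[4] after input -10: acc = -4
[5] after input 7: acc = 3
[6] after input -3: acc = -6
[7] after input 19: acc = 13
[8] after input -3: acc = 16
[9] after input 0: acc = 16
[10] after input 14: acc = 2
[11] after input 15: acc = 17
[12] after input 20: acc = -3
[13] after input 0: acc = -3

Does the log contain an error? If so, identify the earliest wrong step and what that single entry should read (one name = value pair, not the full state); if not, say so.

step 1: acc = 0 + 2 = 2 -> confirmed correct
step 2: acc = 2 - 1 = 1 -> no discrepancy
step 3: acc = 1 + -15 = -14 -> confirmed correct
step 4: acc = -14 - -10 = -4 -> confirmed correct
step 5: acc = -4 + 7 = 3 -> agrees with the log
step 6: acc = 3 - -3 = 6 -> a discrepancy with the log
Step 6 is the first one off; corrected, acc = 6.

step 6, acc = 6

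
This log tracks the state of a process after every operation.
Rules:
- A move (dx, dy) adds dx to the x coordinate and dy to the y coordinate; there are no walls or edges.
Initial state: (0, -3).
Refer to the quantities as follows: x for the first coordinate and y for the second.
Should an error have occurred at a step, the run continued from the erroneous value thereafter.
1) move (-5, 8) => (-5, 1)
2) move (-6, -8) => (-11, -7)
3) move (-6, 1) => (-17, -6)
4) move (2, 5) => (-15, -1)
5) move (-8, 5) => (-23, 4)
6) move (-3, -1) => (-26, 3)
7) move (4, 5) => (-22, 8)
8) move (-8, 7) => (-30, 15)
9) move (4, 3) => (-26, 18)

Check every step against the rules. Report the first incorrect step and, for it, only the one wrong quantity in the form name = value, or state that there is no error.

Recomputing the run from the initial state:
step 1: x = -5, y = 5
step 2: x = -11, y = -3
step 3: x = -17, y = -2
step 4: x = -15, y = 3
step 5: x = -23, y = 8
step 6: x = -26, y = 7
step 7: x = -22, y = 12
step 8: x = -30, y = 19
step 9: x = -26, y = 22
The first disagreement with the log is at step 1, where the value should be y = 5.

step 1, y = 5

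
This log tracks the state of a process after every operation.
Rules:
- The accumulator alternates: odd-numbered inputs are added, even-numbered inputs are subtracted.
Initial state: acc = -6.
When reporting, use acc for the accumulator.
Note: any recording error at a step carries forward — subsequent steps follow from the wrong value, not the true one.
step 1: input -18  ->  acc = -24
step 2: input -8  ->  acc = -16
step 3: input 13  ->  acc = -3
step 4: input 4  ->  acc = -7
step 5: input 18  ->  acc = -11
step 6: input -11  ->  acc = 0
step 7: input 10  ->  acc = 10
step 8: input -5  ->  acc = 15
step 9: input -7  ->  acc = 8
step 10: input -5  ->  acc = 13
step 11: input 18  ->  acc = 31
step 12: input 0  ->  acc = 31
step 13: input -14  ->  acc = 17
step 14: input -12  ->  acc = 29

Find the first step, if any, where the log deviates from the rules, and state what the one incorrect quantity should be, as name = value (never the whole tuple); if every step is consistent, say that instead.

step 5, acc = 11

step 1: acc = -6 + -18 = -24 -> matches
step 2: acc = -24 - -8 = -16 -> in agreement
step 3: acc = -16 + 13 = -3 -> same as recorded
step 4: acc = -3 - 4 = -7 -> matches
step 5: acc = -7 + 18 = 11 -> the log disagrees here
The earliest wrong entry is at step 5: it should read acc = 11.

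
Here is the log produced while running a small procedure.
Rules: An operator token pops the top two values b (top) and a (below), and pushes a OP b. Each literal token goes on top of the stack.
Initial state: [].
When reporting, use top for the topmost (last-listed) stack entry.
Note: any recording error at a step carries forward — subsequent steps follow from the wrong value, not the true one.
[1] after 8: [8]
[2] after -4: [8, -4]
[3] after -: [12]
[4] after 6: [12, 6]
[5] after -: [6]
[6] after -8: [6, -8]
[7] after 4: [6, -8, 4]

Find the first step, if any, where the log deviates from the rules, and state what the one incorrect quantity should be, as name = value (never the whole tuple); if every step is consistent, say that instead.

no error

Recomputing the run from the initial state:
step 1: [8]
step 2: [8, -4]
step 3: [12]
step 4: [12, 6]
step 5: [6]
step 6: [6, -8]
step 7: [6, -8, 4]
This matches the log at every step.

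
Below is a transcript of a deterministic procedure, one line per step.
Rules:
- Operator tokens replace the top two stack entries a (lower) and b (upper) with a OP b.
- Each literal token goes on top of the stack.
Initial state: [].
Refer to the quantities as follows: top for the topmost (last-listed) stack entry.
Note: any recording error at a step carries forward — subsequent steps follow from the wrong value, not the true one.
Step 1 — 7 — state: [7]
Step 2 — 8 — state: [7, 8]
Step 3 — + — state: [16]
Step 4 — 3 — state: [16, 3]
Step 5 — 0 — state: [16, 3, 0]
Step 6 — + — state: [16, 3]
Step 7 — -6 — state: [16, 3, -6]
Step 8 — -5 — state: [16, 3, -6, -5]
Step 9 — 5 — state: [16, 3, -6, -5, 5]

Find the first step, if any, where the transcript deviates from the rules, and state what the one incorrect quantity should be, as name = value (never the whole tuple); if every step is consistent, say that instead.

Recomputing the run from the initial state:
step 1: [7]
step 2: [7, 8]
step 3: [15]
step 4: [15, 3]
step 5: [15, 3, 0]
step 6: [15, 3]
step 7: [15, 3, -6]
step 8: [15, 3, -6, -5]
step 9: [15, 3, -6, -5, 5]
The first disagreement with the transcript is at step 3, where the value should be top = 15.

step 3, top = 15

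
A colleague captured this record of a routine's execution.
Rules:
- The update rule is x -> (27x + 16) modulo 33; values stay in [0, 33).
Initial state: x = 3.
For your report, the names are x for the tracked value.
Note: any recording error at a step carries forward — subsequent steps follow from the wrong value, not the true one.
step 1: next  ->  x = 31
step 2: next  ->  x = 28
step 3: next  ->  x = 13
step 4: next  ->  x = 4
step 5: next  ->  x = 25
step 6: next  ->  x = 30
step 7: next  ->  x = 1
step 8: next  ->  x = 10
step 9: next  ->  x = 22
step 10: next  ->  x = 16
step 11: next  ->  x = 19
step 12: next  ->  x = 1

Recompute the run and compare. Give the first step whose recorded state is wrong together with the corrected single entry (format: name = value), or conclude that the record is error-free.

step 6, x = 31

Recomputing the run from the initial state:
step 1: x = 31
step 2: x = 28
step 3: x = 13
step 4: x = 4
step 5: x = 25
step 6: x = 31
step 7: x = 28
step 8: x = 13
step 9: x = 4
step 10: x = 25
step 11: x = 31
step 12: x = 28
The first disagreement with the record is at step 6, where the value should be x = 31.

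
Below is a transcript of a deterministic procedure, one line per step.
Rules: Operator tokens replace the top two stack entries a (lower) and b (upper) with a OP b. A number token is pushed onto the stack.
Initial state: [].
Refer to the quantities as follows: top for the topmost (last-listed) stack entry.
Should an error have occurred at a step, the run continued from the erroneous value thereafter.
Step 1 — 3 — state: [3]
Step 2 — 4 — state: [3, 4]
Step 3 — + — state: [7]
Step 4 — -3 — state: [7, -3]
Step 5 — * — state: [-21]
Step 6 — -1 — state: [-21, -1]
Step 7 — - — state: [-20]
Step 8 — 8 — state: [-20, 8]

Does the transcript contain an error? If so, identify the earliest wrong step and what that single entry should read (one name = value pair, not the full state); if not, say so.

step 1: push 3: top = 3 -> same as recorded
step 2: push 4: top = 4 -> exactly as logged
step 3: 3 + 4 = 7 -> consistent with the transcript
step 4: push -3: top = -3 -> agrees with the transcript
step 5: 7 * -3 = -21 -> same as recorded
step 6: push -1: top = -1 -> confirmed correct
step 7: -21 - -1 = -20 -> same as recorded
step 8: push 8: top = 8 -> matches
Every step is consistent.

no error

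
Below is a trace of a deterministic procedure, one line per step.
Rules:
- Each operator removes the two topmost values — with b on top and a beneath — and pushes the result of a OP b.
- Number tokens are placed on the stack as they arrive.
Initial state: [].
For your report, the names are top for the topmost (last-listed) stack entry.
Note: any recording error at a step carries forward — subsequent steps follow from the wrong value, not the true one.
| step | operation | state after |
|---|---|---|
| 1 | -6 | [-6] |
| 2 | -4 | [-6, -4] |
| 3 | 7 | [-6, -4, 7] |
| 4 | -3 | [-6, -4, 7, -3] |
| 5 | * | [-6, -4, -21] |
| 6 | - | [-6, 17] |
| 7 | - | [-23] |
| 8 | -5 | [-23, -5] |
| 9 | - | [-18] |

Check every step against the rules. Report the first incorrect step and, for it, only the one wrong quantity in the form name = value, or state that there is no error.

Recomputing the run from the initial state:
step 1: [-6]
step 2: [-6, -4]
step 3: [-6, -4, 7]
step 4: [-6, -4, 7, -3]
step 5: [-6, -4, -21]
step 6: [-6, 17]
step 7: [-23]
step 8: [-23, -5]
step 9: [-18]
This matches the trace at every step.

no error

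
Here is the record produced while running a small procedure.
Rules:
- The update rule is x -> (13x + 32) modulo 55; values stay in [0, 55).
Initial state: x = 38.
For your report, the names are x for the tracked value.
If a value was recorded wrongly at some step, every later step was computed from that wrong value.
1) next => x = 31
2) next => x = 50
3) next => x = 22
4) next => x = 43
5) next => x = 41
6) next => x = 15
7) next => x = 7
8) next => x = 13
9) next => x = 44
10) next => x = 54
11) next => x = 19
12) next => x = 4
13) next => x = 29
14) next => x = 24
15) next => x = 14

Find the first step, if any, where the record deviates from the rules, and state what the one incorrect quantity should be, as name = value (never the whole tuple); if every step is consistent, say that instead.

1. x = (13*38 + 32) mod 55 = 31 (checks out)
2. x = (13*31 + 32) mod 55 = 50 (checks out)
3. x = (13*50 + 32) mod 55 = 22 (same as recorded)
4. x = (13*22 + 32) mod 55 = 43 (verified)
5. x = (13*43 + 32) mod 55 = 41 (agrees with the record)
6. x = (13*41 + 32) mod 55 = 15 (in agreement)
7. x = (13*15 + 32) mod 55 = 7 (confirmed correct)
8. x = (13*7 + 32) mod 55 = 13 (checks out)
9. x = (13*13 + 32) mod 55 = 36 (a discrepancy with the record)
First deviation found at step 9; the corrected entry is x = 36.

step 9, x = 36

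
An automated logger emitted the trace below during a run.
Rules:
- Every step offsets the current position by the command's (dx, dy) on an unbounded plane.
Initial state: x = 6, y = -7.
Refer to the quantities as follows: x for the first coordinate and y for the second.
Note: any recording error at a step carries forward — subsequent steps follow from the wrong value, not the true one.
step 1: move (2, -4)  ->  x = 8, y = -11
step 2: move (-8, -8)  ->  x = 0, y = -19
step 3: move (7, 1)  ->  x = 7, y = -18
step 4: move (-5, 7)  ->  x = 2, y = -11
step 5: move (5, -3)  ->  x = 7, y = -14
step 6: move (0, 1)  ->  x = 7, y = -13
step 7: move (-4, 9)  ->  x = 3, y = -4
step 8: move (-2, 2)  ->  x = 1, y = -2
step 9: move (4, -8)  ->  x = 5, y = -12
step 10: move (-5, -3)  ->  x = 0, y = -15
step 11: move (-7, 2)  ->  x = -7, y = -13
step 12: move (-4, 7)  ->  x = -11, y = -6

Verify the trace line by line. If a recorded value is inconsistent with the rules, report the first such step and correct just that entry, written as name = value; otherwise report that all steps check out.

step 9, y = -10

step 1: x = 6 + (2) = 8, y = -7 + (-4) = -11 -> same as recorded
step 2: x = 8 + (-8) = 0, y = -11 + (-8) = -19 -> no discrepancy
step 3: x = 0 + (7) = 7, y = -19 + (1) = -18 -> consistent with the trace
step 4: x = 7 + (-5) = 2, y = -18 + (7) = -11 -> no discrepancy
step 5: x = 2 + (5) = 7, y = -11 + (-3) = -14 -> no discrepancy
step 6: x = 7 + (0) = 7, y = -14 + (1) = -13 -> verified
step 7: x = 7 + (-4) = 3, y = -13 + (9) = -4 -> exactly as logged
step 8: x = 3 + (-2) = 1, y = -4 + (2) = -2 -> in agreement
step 9: x = 1 + (4) = 5, y = -2 + (-8) = -10 -> not what was recorded
The audit stops at step 9: the recorded entry is wrong and should be y = -10.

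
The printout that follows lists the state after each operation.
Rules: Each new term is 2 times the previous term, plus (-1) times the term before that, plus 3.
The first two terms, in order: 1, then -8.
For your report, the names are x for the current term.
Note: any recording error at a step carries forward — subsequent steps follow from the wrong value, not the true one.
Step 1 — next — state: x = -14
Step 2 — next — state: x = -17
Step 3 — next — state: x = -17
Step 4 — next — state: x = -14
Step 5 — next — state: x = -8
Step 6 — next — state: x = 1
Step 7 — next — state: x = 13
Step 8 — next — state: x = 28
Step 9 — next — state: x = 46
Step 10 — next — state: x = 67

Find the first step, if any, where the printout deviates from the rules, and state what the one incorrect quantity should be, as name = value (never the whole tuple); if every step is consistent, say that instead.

no error

step 1: x = 2*(-8) + (-1)*(1) + (3) = -14 -> no discrepancy
step 2: x = 2*(-14) + (-1)*(-8) + (3) = -17 -> verified
step 3: x = 2*(-17) + (-1)*(-14) + (3) = -17 -> exactly as logged
step 4: x = 2*(-17) + (-1)*(-17) + (3) = -14 -> no discrepancy
step 5: x = 2*(-14) + (-1)*(-17) + (3) = -8 -> no discrepancy
step 6: x = 2*(-8) + (-1)*(-14) + (3) = 1 -> matches
step 7: x = 2*(1) + (-1)*(-8) + (3) = 13 -> exactly as logged
step 8: x = 2*(13) + (-1)*(1) + (3) = 28 -> exactly as logged
step 9: x = 2*(28) + (-1)*(13) + (3) = 46 -> exactly as logged
step 10: x = 2*(46) + (-1)*(28) + (3) = 67 -> verified
Nothing is out of place; the run is error-free.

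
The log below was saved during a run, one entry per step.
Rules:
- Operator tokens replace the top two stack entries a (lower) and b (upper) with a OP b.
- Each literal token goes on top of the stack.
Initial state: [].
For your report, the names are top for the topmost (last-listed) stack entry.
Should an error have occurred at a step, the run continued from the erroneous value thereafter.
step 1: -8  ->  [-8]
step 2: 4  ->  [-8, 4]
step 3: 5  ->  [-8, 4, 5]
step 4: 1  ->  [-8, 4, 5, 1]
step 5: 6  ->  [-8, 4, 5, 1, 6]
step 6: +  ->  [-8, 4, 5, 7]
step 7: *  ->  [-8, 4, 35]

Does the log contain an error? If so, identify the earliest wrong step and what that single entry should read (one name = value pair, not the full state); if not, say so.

no error

Recomputing the run from the initial state:
step 1: [-8]
step 2: [-8, 4]
step 3: [-8, 4, 5]
step 4: [-8, 4, 5, 1]
step 5: [-8, 4, 5, 1, 6]
step 6: [-8, 4, 5, 7]
step 7: [-8, 4, 35]
This matches the log at every step.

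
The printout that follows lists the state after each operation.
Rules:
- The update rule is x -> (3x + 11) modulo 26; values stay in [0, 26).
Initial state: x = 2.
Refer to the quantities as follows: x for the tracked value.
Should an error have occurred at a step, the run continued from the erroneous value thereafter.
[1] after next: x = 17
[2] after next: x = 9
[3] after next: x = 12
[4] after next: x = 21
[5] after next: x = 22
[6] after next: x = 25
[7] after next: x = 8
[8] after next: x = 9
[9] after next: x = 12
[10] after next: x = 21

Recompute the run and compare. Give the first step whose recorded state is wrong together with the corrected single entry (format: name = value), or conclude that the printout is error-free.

step 2, x = 10

1. x = (3*2 + 11) mod 26 = 17 (verified)
2. x = (3*17 + 11) mod 26 = 10 (the entry is off here)
Conclusion: step 2 carries the first error; the entry should be x = 10.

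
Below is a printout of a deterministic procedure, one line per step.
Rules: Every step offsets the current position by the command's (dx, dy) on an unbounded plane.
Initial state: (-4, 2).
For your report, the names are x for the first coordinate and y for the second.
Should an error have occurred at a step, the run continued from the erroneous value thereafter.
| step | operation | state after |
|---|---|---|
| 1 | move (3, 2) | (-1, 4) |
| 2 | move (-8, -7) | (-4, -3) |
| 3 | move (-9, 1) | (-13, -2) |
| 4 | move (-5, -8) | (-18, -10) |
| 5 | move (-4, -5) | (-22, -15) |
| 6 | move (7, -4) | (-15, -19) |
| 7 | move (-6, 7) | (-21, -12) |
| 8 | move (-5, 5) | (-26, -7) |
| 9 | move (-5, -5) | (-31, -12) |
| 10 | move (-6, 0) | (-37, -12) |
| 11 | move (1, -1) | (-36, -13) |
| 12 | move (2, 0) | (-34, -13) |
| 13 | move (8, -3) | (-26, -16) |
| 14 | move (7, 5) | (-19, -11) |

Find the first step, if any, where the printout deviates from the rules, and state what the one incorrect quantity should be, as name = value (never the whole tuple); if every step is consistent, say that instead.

1. x = -4 + (3) = -1, y = 2 + (2) = 4 (confirmed correct)
2. x = -1 + (-8) = -9, y = 4 + (-7) = -3 (the printout disagrees here)
The earliest wrong entry is at step 2: it should read x = -9.

step 2, x = -9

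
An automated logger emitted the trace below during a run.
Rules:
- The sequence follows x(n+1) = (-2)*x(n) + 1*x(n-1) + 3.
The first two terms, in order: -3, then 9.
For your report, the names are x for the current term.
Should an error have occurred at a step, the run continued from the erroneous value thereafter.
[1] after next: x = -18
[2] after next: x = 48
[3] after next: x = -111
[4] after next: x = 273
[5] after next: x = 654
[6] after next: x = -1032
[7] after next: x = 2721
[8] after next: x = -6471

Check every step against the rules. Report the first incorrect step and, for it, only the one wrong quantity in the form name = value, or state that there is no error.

1. x = -2*(9) + (1)*(-3) + (3) = -18 (confirmed correct)
2. x = -2*(-18) + (1)*(9) + (3) = 48 (agrees with the trace)
3. x = -2*(48) + (1)*(-18) + (3) = -111 (verified)
4. x = -2*(-111) + (1)*(48) + (3) = 273 (same as recorded)
5. x = -2*(273) + (1)*(-111) + (3) = -654 (the trace disagrees here)
So the first discrepancy is step 5, where the right value is x = -654.

step 5, x = -654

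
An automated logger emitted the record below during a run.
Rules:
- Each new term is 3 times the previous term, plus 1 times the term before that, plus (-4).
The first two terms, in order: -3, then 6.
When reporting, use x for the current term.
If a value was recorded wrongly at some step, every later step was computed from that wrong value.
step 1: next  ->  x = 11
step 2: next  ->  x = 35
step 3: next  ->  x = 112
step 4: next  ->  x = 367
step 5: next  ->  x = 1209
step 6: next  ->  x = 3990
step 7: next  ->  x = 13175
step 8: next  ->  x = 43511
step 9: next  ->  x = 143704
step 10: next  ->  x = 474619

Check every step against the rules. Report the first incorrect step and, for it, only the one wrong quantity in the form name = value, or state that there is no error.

no error

Recomputing the run from the initial state:
step 1: x = 11
step 2: x = 35
step 3: x = 112
step 4: x = 367
step 5: x = 1209
step 6: x = 3990
step 7: x = 13175
step 8: x = 43511
step 9: x = 143704
step 10: x = 474619
This matches the record at every step.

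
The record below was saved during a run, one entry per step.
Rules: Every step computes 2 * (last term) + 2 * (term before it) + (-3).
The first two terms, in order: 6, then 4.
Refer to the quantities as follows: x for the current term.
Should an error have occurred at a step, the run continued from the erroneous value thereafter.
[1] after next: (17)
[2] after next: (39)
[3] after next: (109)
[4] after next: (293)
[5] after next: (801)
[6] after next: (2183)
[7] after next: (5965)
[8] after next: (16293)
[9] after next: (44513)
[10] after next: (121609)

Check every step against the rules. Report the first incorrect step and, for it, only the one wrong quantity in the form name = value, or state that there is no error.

Step 1: x = 2*(4) + (2)*(6) + (-3) = 17 — agrees with the record.
Step 2: x = 2*(17) + (2)*(4) + (-3) = 39 — confirmed correct.
Step 3: x = 2*(39) + (2)*(17) + (-3) = 109 — verified.
Step 4: x = 2*(109) + (2)*(39) + (-3) = 293 — confirmed correct.
Step 5: x = 2*(293) + (2)*(109) + (-3) = 801 — consistent with the record.
Step 6: x = 2*(801) + (2)*(293) + (-3) = 2185 — the entry is off here.
First incorrect step: 6; the correct value is x = 2185.

step 6, x = 2185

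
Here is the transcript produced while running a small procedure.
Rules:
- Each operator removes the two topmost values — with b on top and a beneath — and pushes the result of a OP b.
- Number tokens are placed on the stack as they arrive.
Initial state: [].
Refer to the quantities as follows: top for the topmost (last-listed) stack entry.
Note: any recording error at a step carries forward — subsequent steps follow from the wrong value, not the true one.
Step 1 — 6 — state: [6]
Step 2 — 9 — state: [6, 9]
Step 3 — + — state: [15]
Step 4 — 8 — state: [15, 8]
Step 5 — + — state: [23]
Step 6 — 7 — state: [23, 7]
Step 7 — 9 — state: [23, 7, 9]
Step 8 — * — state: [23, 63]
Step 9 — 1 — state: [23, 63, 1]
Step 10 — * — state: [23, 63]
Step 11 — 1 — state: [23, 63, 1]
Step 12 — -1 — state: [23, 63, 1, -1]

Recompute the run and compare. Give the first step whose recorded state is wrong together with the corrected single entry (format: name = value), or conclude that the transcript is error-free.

1. push 6: top = 6 (exactly as logged)
2. push 9: top = 9 (exactly as logged)
3. 6 + 9 = 15 (same as recorded)
4. push 8: top = 8 (matches)
5. 15 + 8 = 23 (exactly as logged)
6. push 7: top = 7 (checks out)
7. push 9: top = 9 (verified)
8. 7 * 9 = 63 (same as recorded)
9. push 1: top = 1 (no discrepancy)
10. 63 * 1 = 63 (matches)
11. push 1: top = 1 (confirmed correct)
12. push -1: top = -1 (verified)
All entries verified; no error found.

no error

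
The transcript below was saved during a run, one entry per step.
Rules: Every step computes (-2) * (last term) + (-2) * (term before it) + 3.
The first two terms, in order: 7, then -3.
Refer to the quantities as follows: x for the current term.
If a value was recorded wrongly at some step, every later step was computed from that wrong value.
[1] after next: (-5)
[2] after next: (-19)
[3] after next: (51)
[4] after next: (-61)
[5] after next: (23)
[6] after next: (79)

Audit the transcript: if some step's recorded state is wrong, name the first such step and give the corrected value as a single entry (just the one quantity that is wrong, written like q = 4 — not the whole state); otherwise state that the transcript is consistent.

step 2, x = 19

Recomputing the run from the initial state:
step 1: x = -5
step 2: x = 19
step 3: x = -25
step 4: x = 15
step 5: x = 23
step 6: x = -73
The first disagreement with the transcript is at step 2, where the value should be x = 19.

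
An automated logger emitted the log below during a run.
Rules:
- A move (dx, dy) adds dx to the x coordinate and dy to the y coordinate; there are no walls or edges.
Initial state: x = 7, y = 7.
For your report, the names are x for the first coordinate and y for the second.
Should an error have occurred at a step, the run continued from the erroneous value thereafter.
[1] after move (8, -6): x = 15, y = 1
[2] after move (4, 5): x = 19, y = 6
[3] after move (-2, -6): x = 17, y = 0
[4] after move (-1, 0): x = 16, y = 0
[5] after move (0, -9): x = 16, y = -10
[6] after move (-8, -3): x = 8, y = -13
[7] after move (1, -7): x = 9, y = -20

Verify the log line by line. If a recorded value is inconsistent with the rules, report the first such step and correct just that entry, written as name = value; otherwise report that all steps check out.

step 5, y = -9

step 1: x = 7 + (8) = 15, y = 7 + (-6) = 1 -> matches
step 2: x = 15 + (4) = 19, y = 1 + (5) = 6 -> verified
step 3: x = 19 + (-2) = 17, y = 6 + (-6) = 0 -> agrees with the log
step 4: x = 17 + (-1) = 16, y = 0 + (0) = 0 -> agrees with the log
step 5: x = 16 + (0) = 16, y = 0 + (-9) = -9 -> not what was recorded
That makes step 5 the first incorrect line — y = -9 is what it should show.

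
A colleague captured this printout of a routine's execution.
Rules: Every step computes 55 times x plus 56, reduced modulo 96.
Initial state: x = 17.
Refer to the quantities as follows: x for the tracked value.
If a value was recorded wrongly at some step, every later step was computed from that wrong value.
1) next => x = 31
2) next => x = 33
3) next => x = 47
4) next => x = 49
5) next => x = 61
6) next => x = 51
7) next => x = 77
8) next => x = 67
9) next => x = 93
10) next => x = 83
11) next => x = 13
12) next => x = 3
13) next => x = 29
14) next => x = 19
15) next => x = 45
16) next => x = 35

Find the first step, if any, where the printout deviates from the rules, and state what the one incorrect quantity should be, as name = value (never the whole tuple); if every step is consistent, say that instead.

Recomputing the run from the initial state:
step 1: x = 31
step 2: x = 33
step 3: x = 47
step 4: x = 49
step 5: x = 63
step 6: x = 65
step 7: x = 79
step 8: x = 81
step 9: x = 95
step 10: x = 1
step 11: x = 15
step 12: x = 17
step 13: x = 31
step 14: x = 33
step 15: x = 47
step 16: x = 49
The first disagreement with the printout is at step 5, where the value should be x = 63.

step 5, x = 63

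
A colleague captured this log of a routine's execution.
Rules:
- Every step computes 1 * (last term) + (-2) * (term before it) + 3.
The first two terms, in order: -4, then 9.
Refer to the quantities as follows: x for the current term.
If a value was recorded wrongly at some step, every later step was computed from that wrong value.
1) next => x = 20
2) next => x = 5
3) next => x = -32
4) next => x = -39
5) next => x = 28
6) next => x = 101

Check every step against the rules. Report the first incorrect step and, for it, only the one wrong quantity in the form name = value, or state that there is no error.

step 6, x = 109

1. x = 1*(9) + (-2)*(-4) + (3) = 20 (checks out)
2. x = 1*(20) + (-2)*(9) + (3) = 5 (no discrepancy)
3. x = 1*(5) + (-2)*(20) + (3) = -32 (same as recorded)
4. x = 1*(-32) + (-2)*(5) + (3) = -39 (agrees with the log)
5. x = 1*(-39) + (-2)*(-32) + (3) = 28 (same as recorded)
6. x = 1*(28) + (-2)*(-39) + (3) = 109 (the log disagrees here)
The audit stops at step 6: the recorded entry is wrong and should be x = 109.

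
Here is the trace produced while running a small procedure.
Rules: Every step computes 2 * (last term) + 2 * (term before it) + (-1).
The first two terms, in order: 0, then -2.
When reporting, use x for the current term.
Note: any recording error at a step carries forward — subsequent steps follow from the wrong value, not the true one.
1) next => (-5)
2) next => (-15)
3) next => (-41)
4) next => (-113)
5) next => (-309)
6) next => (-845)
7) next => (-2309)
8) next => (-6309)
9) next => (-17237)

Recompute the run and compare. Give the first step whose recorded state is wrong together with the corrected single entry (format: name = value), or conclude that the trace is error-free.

no error

step 1: x = 2*(-2) + (2)*(0) + (-1) = -5 -> in agreement
step 2: x = 2*(-5) + (2)*(-2) + (-1) = -15 -> in agreement
step 3: x = 2*(-15) + (2)*(-5) + (-1) = -41 -> same as recorded
step 4: x = 2*(-41) + (2)*(-15) + (-1) = -113 -> no discrepancy
step 5: x = 2*(-113) + (2)*(-41) + (-1) = -309 -> no discrepancy
step 6: x = 2*(-309) + (2)*(-113) + (-1) = -845 -> in agreement
step 7: x = 2*(-845) + (2)*(-309) + (-1) = -2309 -> confirmed correct
step 8: x = 2*(-2309) + (2)*(-845) + (-1) = -6309 -> confirmed correct
step 9: x = 2*(-6309) + (2)*(-2309) + (-1) = -17237 -> no discrepancy
The whole run recomputes cleanly — no discrepancies.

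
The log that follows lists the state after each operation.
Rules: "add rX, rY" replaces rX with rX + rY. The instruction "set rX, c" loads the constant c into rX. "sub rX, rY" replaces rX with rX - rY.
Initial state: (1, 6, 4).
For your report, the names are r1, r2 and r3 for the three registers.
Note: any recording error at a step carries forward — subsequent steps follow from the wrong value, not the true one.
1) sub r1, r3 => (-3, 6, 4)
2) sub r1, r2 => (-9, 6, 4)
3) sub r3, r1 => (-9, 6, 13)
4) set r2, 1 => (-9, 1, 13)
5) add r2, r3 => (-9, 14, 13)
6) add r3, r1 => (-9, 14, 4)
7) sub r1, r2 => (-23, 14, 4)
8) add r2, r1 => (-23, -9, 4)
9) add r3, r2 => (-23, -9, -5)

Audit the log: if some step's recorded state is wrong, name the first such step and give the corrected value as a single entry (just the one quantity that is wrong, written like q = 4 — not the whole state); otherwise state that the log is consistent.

no error

1. r1 = 1 - 4 = -3 (confirmed correct)
2. r1 = -3 - 6 = -9 (same as recorded)
3. r3 = 4 - -9 = 13 (same as recorded)
4. r2 = 1 (no discrepancy)
5. r2 = 1 + 13 = 14 (checks out)
6. r3 = 13 + -9 = 4 (no discrepancy)
7. r1 = -9 - 14 = -23 (matches)
8. r2 = 14 + -23 = -9 (confirmed correct)
9. r3 = 4 + -9 = -5 (exactly as logged)
No step deviates from the rules.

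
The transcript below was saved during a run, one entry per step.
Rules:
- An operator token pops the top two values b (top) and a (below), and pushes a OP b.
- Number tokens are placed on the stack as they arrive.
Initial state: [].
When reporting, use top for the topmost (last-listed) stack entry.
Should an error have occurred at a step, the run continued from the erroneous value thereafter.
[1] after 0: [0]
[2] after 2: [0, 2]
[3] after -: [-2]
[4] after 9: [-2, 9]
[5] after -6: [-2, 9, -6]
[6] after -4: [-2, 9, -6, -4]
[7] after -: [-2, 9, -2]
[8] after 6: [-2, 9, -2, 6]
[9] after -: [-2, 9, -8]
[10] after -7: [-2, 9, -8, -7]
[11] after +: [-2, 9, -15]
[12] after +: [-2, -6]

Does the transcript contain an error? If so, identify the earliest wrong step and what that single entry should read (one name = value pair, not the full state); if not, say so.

Recomputing the run from the initial state:
step 1: [0]
step 2: [0, 2]
step 3: [-2]
step 4: [-2, 9]
step 5: [-2, 9, -6]
step 6: [-2, 9, -6, -4]
step 7: [-2, 9, -2]
step 8: [-2, 9, -2, 6]
step 9: [-2, 9, -8]
step 10: [-2, 9, -8, -7]
step 11: [-2, 9, -15]
step 12: [-2, -6]
This matches the transcript at every step.

no error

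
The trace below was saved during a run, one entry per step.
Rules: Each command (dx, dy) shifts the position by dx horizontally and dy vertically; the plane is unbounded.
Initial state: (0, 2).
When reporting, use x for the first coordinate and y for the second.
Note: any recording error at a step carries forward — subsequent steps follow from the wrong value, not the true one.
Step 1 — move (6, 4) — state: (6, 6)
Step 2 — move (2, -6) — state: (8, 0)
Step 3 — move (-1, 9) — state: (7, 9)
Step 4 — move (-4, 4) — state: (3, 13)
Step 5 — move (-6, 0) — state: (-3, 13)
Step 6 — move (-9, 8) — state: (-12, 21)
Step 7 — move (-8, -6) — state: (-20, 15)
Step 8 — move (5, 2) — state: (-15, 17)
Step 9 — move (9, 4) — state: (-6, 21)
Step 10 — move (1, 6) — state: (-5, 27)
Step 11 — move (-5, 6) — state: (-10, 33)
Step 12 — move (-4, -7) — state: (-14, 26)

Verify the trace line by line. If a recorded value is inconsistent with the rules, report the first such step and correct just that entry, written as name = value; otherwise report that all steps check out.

Step 1: x = 0 + (6) = 6, y = 2 + (4) = 6 — checks out.
Step 2: x = 6 + (2) = 8, y = 6 + (-6) = 0 — exactly as logged.
Step 3: x = 8 + (-1) = 7, y = 0 + (9) = 9 — same as recorded.
Step 4: x = 7 + (-4) = 3, y = 9 + (4) = 13 — in agreement.
Step 5: x = 3 + (-6) = -3, y = 13 + (0) = 13 — exactly as logged.
Step 6: x = -3 + (-9) = -12, y = 13 + (8) = 21 — confirmed correct.
Step 7: x = -12 + (-8) = -20, y = 21 + (-6) = 15 — no discrepancy.
Step 8: x = -20 + (5) = -15, y = 15 + (2) = 17 — same as recorded.
Step 9: x = -15 + (9) = -6, y = 17 + (4) = 21 — no discrepancy.
Step 10: x = -6 + (1) = -5, y = 21 + (6) = 27 — no discrepancy.
Step 11: x = -5 + (-5) = -10, y = 27 + (6) = 33 — verified.
Step 12: x = -10 + (-4) = -14, y = 33 + (-7) = 26 — agrees with the trace.
All entries verified; no error found.

no error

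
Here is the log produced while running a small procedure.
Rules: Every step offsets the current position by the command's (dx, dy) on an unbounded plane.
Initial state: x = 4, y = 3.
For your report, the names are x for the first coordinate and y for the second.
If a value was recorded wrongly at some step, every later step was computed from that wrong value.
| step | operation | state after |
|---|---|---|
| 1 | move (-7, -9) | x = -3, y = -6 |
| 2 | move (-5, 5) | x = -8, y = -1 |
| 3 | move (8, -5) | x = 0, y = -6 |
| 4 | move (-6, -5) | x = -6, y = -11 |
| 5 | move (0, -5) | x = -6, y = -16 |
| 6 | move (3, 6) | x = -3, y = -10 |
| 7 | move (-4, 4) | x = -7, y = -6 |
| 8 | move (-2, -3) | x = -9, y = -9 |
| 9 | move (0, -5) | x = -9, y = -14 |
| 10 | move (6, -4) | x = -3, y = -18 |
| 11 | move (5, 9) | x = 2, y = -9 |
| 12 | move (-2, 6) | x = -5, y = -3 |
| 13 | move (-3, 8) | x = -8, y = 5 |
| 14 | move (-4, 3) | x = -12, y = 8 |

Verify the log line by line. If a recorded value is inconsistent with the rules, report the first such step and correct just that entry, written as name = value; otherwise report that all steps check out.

step 12, x = 0

Step 1: x = 4 + (-7) = -3, y = 3 + (-9) = -6 — same as recorded.
Step 2: x = -3 + (-5) = -8, y = -6 + (5) = -1 — exactly as logged.
Step 3: x = -8 + (8) = 0, y = -1 + (-5) = -6 — in agreement.
Step 4: x = 0 + (-6) = -6, y = -6 + (-5) = -11 — consistent with the log.
Step 5: x = -6 + (0) = -6, y = -11 + (-5) = -16 — exactly as logged.
Step 6: x = -6 + (3) = -3, y = -16 + (6) = -10 — no discrepancy.
Step 7: x = -3 + (-4) = -7, y = -10 + (4) = -6 — agrees with the log.
Step 8: x = -7 + (-2) = -9, y = -6 + (-3) = -9 — exactly as logged.
Step 9: x = -9 + (0) = -9, y = -9 + (-5) = -14 — consistent with the log.
Step 10: x = -9 + (6) = -3, y = -14 + (-4) = -18 — exactly as logged.
Step 11: x = -3 + (5) = 2, y = -18 + (9) = -9 — same as recorded.
Step 12: x = 2 + (-2) = 0, y = -9 + (6) = -3 — the log disagrees here.
First deviation found at step 12; the corrected entry is x = 0.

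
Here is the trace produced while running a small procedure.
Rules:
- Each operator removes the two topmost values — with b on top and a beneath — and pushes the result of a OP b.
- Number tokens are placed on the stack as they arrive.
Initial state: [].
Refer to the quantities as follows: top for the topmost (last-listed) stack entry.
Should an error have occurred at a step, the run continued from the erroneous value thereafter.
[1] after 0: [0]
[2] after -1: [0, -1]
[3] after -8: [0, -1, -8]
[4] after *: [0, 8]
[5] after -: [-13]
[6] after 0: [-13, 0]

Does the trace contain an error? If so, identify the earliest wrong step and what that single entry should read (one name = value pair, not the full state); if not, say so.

step 5, top = -8

Step 1: push 0: top = 0 — agrees with the trace.
Step 2: push -1: top = -1 — consistent with the trace.
Step 3: push -8: top = -8 — consistent with the trace.
Step 4: -1 * -8 = 8 — exactly as logged.
Step 5: 0 - 8 = -8 — first mismatch against the trace.
The earliest wrong entry is at step 5: it should read top = -8.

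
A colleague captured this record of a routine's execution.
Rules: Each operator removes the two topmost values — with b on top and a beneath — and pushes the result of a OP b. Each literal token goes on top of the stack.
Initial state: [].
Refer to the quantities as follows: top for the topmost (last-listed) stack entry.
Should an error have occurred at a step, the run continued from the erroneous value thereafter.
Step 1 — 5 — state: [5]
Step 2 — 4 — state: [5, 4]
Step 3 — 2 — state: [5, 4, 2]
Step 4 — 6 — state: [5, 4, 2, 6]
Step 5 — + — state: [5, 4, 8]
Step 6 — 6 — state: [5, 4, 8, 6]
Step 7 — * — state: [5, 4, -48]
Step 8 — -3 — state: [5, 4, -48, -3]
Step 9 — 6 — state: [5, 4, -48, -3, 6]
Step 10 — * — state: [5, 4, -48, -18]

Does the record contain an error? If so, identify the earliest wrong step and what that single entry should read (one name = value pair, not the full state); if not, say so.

Recomputing the run from the initial state:
step 1: [5]
step 2: [5, 4]
step 3: [5, 4, 2]
step 4: [5, 4, 2, 6]
step 5: [5, 4, 8]
step 6: [5, 4, 8, 6]
step 7: [5, 4, 48]
step 8: [5, 4, 48, -3]
step 9: [5, 4, 48, -3, 6]
step 10: [5, 4, 48, -18]
The first disagreement with the record is at step 7, where the value should be top = 48.

step 7, top = 48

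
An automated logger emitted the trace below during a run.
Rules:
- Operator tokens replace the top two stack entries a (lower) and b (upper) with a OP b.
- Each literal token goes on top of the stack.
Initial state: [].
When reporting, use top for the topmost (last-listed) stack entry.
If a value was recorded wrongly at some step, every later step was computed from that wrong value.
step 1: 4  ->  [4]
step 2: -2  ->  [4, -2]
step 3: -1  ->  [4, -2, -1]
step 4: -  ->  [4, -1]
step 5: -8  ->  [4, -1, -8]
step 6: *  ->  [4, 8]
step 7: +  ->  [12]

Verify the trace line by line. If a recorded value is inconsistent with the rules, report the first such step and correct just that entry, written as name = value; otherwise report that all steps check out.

Recomputing the run from the initial state:
step 1: [4]
step 2: [4, -2]
step 3: [4, -2, -1]
step 4: [4, -1]
step 5: [4, -1, -8]
step 6: [4, 8]
step 7: [12]
This matches the trace at every step.

no error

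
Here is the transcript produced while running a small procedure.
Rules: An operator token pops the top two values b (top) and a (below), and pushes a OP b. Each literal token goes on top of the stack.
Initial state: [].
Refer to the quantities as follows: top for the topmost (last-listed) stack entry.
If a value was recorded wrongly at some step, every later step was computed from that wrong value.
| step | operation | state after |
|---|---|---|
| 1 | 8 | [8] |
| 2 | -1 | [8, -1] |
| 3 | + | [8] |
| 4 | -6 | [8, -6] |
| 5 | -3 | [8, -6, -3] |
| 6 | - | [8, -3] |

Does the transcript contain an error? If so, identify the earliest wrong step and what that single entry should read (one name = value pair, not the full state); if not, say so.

step 3, top = 7

1. push 8: top = 8 (exactly as logged)
2. push -1: top = -1 (consistent with the transcript)
3. 8 + -1 = 7 (this is not what the transcript shows)
First incorrect step: 3; the correct value is top = 7.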